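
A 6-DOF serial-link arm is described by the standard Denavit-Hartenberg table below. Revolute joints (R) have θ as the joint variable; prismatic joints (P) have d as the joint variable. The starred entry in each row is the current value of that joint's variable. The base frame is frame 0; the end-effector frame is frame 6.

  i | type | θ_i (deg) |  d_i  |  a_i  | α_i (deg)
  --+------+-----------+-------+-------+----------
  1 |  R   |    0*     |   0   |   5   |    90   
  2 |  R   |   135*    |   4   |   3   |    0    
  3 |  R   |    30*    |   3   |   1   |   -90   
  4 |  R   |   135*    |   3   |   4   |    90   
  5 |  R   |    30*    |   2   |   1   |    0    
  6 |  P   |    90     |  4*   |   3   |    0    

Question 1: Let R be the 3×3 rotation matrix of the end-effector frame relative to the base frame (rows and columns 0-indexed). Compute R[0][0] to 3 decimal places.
-0.566

End-effector x-axis (col 0 of R) = (-0.5657,-0.3536,-0.7450)
R[0][0] = -0.5657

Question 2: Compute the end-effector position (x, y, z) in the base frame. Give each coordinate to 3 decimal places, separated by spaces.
-1.465 -0.377 -3.028

after link 1: o_1 = (5.0000, 0.0000, 0.0000)
after link 2: o_2 = (2.8787, -4.0000, 2.1213)
after link 3: o_3 = (1.9128, -7.0000, 2.3801)
after link 4: o_4 = (3.8683, -4.1716, -1.2497)
after link 5: o_5 = (2.9644, -2.1450, -1.5251)
after link 6: o_6 = (-1.4646, -0.3772, -3.0281)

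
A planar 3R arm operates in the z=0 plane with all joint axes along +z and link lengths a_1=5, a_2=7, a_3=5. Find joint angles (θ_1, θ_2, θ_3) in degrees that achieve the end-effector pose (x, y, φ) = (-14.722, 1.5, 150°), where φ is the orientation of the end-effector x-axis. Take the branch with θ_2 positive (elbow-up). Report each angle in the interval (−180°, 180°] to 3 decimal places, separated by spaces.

wrist centre = target − a_3·(cos φ, sin φ) = (-10.3919, -1.0000)
cos θ_2 = (108.9910−5²−7²)/(2·5·7) = 0.4999; θ_2 = 60.0085° (elbow-up)
β = atan2(-1.0000,-10.3919) = -174.5034°; ψ = atan2(6.0627,8.4991) = 35.5015°
θ_1 = β − ψ = -210.0049°
θ_3 = φ − θ_1 − θ_2 = -60.0035° (wrapped to (-180°,180°])

149.995 60.008 -60.004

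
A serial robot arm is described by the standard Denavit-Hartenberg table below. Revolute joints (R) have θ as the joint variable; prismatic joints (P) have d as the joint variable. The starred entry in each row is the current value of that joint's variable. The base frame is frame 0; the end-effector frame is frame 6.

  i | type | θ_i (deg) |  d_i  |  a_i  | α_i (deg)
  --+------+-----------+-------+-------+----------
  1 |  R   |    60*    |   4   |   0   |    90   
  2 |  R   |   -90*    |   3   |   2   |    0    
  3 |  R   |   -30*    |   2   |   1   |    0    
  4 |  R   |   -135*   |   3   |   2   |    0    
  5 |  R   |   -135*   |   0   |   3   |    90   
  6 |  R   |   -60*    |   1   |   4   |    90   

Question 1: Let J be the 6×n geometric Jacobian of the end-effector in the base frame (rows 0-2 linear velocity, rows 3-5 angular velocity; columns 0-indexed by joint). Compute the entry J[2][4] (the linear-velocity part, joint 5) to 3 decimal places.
3.830

axis z_4 = (0.8660,-0.5000,0.0000); lever o_n−o_4 = (-1.0849,5.0490,-3.3660)
cross product → J_v[:, 4] = (1.6830,2.9151,3.8301)
J_ω[:, 4] = z_4
entry J[2][4] = 3.8301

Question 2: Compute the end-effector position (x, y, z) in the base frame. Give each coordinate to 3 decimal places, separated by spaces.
after link 1: o_1 = (0.0000, 0.0000, 4.0000)
after link 2: o_2 = (2.5981, -1.5000, 2.0000)
after link 3: o_3 = (4.0801, -2.9330, 1.1340)
after link 4: o_4 = (6.4194, -4.8813, 3.0658)
after link 5: o_5 = (7.7184, -2.6313, 1.5658)
after link 6: o_6 = (5.3344, 0.1677, -0.3002)

5.334 0.168 -0.300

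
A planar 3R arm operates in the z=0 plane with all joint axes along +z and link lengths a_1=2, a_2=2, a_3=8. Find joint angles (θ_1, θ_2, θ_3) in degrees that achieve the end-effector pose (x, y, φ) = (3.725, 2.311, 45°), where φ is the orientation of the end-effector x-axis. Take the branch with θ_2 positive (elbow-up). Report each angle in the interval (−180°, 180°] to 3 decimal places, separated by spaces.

wrist centre = target − a_3·(cos φ, sin φ) = (-1.9319, -3.3459)
cos θ_2 = (14.9268−2²−2²)/(2·2·2) = 0.8659; θ_2 = 30.0201° (elbow-up)
β = atan2(-3.3459,-1.9319) = -120.0016°; ψ = atan2(1.0006,3.7317) = 15.0100°
θ_1 = β − ψ = -135.0116°
θ_3 = φ − θ_1 − θ_2 = 149.9916° (wrapped to (-180°,180°])

-135.012 30.020 149.992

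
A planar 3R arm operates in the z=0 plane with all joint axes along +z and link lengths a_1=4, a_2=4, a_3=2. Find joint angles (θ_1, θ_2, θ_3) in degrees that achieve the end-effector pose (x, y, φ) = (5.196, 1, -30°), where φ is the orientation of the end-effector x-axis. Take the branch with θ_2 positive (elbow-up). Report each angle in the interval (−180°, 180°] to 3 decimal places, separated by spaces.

-30.000 120.002 -120.002

wrist centre = target − a_3·(cos φ, sin φ) = (3.4639, 2.0000)
cos θ_2 = (15.9989−4²−4²)/(2·4·4) = -0.5000; θ_2 = 120.0022° (elbow-up)
β = atan2(2.0000,3.4639) = 30.0011°; ψ = atan2(3.4640,1.9999) = 60.0011°
θ_1 = β − ψ = -30.0000°
θ_3 = φ − θ_1 − θ_2 = -120.0022° (wrapped to (-180°,180°])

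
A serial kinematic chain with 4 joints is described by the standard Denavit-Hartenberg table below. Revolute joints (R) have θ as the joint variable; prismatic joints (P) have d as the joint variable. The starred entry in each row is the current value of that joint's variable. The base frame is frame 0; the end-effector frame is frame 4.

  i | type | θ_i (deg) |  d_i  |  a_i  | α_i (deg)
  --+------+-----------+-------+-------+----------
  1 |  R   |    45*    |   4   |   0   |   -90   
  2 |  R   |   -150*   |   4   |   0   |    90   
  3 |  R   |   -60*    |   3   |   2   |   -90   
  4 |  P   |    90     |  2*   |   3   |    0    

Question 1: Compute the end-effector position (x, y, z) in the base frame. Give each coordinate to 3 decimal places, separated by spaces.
after link 1: o_1 = (0.0000, 0.0000, 4.0000)
after link 2: o_2 = (-2.8284, 2.8284, 4.0000)
after link 3: o_3 = (-3.2767, -0.0694, 1.9019)
after link 4: o_4 = (-3.9838, 0.6378, 5.3660)

-3.984 0.638 5.366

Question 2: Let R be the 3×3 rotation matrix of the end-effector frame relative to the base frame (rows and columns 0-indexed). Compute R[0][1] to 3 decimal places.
End-effector y-axis (col 1 of R) = (-0.3062,0.9186,-0.2500)
R[0][1] = -0.3062

-0.306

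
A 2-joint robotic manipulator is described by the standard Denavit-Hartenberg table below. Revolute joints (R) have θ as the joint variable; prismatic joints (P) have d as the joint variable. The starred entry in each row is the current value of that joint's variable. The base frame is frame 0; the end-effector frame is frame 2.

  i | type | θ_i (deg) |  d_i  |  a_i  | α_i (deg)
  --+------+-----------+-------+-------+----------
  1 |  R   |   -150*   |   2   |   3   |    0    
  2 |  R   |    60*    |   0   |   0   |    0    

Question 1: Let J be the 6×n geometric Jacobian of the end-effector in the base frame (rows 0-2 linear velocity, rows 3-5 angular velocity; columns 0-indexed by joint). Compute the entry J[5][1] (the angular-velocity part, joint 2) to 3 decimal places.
axis z_1 = (0.0000,0.0000,1.0000); lever o_n−o_1 = (0.0000,0.0000,0.0000)
cross product → J_v[:, 1] = (0.0000,0.0000,0.0000)
J_ω[:, 1] = z_1
entry J[5][1] = 1.0000

1.000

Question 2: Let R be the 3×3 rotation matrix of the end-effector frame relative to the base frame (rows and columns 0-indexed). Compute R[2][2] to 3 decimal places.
1.000

End-effector z-axis (col 2 of R) = (0.0000,0.0000,1.0000)
R[2][2] = 1.0000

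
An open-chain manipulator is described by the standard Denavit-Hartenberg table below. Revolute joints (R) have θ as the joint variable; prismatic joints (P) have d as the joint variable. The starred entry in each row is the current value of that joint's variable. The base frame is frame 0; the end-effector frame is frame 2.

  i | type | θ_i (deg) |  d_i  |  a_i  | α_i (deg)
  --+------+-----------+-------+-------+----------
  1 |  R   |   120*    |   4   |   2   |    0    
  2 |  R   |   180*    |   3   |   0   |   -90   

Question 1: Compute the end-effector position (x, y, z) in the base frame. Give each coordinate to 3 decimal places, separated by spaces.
after link 1: o_1 = (-1.0000, 1.7321, 4.0000)
after link 2: o_2 = (-1.0000, 1.7321, 7.0000)

-1.000 1.732 7.000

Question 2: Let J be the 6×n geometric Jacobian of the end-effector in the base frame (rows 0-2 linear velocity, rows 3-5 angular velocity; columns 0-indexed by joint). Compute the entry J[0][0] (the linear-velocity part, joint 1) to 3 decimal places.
-1.732

axis z_0 = ẑ; lever o_n−o_0 = (-1.0000,1.7321,7.0000)
cross product → J_v[:, 0] = (-1.7321,-1.0000,0.0000)
J_ω[:, 0] = z_0
entry J[0][0] = -1.7321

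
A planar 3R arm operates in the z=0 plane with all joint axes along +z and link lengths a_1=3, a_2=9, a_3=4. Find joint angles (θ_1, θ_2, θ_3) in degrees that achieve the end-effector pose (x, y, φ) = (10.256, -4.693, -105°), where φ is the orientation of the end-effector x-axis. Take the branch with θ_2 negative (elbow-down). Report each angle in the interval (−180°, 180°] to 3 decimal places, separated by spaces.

30.004 -45.005 -89.999

wrist centre = target − a_3·(cos φ, sin φ) = (11.2913, -0.8293)
cos θ_2 = (128.1807−3²−9²)/(2·3·9) = 0.7070; θ_2 = -45.0047° (elbow-down)
β = atan2(-0.8293,11.2913) = -4.2006°; ψ = atan2(-6.3645,9.3634) = -34.2046°
θ_1 = β − ψ = 30.0040°
θ_3 = φ − θ_1 − θ_2 = -89.9993° (wrapped to (-180°,180°])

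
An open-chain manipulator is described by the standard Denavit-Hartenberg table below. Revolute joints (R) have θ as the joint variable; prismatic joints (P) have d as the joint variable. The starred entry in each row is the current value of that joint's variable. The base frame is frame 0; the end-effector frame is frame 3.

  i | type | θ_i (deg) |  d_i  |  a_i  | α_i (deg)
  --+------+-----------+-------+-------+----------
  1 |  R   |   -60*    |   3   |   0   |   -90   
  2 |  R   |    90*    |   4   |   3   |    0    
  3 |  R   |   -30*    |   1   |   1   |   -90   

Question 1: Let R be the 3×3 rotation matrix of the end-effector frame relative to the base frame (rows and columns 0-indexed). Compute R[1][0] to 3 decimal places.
End-effector x-axis (col 0 of R) = (0.2500,-0.4330,-0.8660)
R[1][0] = -0.4330

-0.433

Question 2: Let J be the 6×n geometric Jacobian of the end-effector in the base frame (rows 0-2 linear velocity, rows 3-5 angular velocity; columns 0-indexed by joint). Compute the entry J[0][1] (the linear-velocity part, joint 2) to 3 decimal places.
-1.933

axis z_1 = (0.8660,0.5000,0.0000); lever o_n−o_1 = (4.5801,2.0670,-3.8660)
cross product → J_v[:, 1] = (-1.9330,3.3481,-0.5000)
J_ω[:, 1] = z_1
entry J[0][1] = -1.9330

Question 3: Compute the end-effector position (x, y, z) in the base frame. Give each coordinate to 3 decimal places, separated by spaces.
4.580 2.067 -0.866

after link 1: o_1 = (0.0000, 0.0000, 3.0000)
after link 2: o_2 = (3.4641, 2.0000, 0.0000)
after link 3: o_3 = (4.5801, 2.0670, -0.8660)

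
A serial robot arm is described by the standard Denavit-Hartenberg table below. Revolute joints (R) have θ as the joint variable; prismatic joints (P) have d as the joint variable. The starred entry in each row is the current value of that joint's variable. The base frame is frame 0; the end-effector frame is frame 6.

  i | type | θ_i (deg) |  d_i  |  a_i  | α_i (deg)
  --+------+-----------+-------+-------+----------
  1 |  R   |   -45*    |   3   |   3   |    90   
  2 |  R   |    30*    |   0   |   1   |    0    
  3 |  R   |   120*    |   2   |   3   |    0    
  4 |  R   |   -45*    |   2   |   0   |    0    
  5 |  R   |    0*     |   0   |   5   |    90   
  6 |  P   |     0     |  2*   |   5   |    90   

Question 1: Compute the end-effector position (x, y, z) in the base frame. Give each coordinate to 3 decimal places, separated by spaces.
after link 1: o_1 = (2.1213, -2.1213, 3.0000)
after link 2: o_2 = (2.7337, -2.7337, 3.5000)
after link 3: o_3 = (-0.5176, -2.3108, 5.0000)
after link 4: o_4 = (-1.9319, -3.7250, 5.0000)
after link 5: o_5 = (-2.8469, -2.8099, 9.8296)
after link 6: o_6 = (-2.3960, -3.2609, 15.1769)

-2.396 -3.261 15.177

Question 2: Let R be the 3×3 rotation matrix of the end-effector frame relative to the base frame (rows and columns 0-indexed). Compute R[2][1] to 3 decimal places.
0.259

End-effector y-axis (col 1 of R) = (0.6830,-0.6830,0.2588)
R[2][1] = 0.2588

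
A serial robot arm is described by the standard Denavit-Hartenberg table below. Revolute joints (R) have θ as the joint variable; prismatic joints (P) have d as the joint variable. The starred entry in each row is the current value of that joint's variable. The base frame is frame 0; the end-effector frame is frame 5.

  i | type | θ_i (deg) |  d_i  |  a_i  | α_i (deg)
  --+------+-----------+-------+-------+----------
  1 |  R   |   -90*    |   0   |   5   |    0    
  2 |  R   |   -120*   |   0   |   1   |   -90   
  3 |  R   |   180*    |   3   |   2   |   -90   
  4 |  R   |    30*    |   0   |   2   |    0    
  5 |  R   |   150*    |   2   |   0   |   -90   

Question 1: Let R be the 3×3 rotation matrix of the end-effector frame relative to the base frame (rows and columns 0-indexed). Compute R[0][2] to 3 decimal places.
-0.500

End-effector z-axis (col 2 of R) = (-0.5000,-0.8660,0.0000)
R[0][2] = -0.5000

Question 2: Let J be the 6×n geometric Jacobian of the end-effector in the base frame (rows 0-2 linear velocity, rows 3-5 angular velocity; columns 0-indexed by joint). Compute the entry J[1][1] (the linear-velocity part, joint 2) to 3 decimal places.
axis z_1 = (0.0000,0.0000,1.0000); lever o_n−o_1 = (1.3660,-3.0981,2.0000)
cross product → J_v[:, 1] = (3.0981,1.3660,-0.0000)
J_ω[:, 1] = z_1
entry J[1][1] = 1.3660

1.366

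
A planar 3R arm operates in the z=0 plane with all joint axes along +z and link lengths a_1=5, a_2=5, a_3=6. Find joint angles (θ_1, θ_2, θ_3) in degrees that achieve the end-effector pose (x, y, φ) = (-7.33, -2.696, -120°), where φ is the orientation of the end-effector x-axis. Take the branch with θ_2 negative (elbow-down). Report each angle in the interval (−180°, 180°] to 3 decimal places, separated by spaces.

-150.002 -120.000 150.002

wrist centre = target − a_3·(cos φ, sin φ) = (-4.3300, 2.5002)
cos θ_2 = (24.9997−5²−5²)/(2·5·5) = -0.5000; θ_2 = -120.0004° (elbow-down)
β = atan2(2.5002,-4.3300) = 149.9978°; ψ = atan2(-4.3301,2.5000) = -60.0002°
θ_1 = β − ψ = 209.9980°
θ_3 = φ − θ_1 − θ_2 = 150.0025° (wrapped to (-180°,180°])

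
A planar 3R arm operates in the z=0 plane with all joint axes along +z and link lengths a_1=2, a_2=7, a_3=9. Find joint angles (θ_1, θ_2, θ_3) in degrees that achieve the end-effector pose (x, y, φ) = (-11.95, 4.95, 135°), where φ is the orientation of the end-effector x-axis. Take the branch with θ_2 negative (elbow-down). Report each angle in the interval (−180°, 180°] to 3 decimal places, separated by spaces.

-45.010 -134.994 -44.996

wrist centre = target − a_3·(cos φ, sin φ) = (-5.5860, -1.4140)
cos θ_2 = (33.2031−2²−7²)/(2·2·7) = -0.7070; θ_2 = -134.9939° (elbow-down)
β = atan2(-1.4140,-5.5860) = -165.7954°; ψ = atan2(-4.9503,-2.9492) = -120.7852°
θ_1 = β − ψ = -45.0102°
θ_3 = φ − θ_1 − θ_2 = -44.9959° (wrapped to (-180°,180°])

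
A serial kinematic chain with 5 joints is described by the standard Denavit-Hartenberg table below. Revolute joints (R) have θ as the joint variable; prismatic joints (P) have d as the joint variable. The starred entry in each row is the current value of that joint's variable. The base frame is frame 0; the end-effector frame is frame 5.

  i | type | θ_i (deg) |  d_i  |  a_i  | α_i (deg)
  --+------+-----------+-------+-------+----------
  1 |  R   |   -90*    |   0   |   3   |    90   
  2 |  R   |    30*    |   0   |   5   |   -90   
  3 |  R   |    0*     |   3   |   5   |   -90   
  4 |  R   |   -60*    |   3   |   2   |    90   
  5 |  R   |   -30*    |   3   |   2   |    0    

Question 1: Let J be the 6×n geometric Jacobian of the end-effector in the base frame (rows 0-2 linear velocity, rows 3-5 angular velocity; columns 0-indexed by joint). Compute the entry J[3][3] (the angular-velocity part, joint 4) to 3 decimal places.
1.000

axis z_3 = (1.0000,0.0000,0.0000); lever o_n−o_3 = (2.0000,3.0000,3.7321)
cross product → J_v[:, 3] = (0.0000,-3.7321,3.0000)
J_ω[:, 3] = z_3
entry J[3][3] = 1.0000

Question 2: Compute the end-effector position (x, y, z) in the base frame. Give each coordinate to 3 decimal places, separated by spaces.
after link 1: o_1 = (0.0000, -3.0000, 0.0000)
after link 2: o_2 = (0.0000, -7.3301, 2.5000)
after link 3: o_3 = (0.0000, -10.1603, 7.5981)
after link 4: o_4 = (3.0000, -10.1603, 9.5981)
after link 5: o_5 = (2.0000, -7.1603, 11.3301)

2.000 -7.160 11.330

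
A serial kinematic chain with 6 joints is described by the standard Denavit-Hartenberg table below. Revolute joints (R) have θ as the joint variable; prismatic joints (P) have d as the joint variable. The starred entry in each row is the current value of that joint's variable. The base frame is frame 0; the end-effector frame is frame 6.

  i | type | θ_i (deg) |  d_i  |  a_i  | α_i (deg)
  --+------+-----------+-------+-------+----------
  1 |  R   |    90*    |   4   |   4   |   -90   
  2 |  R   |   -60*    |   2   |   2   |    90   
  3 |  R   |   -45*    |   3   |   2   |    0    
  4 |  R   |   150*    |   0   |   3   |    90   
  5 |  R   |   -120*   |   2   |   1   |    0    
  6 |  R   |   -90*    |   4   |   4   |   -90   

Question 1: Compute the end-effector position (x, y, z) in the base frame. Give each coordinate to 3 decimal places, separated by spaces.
-1.207 5.150 14.259

after link 1: o_1 = (0.0000, 4.0000, 4.0000)
after link 2: o_2 = (-2.0000, 5.0000, 5.7321)
after link 3: o_3 = (-0.5858, 3.1090, 8.4568)
after link 4: o_4 = (-3.4836, 2.7208, 7.7844)
after link 5: o_5 = (-3.5182, 4.5014, 9.1365)
after link 6: o_6 = (-1.2075, 5.1495, 14.2590)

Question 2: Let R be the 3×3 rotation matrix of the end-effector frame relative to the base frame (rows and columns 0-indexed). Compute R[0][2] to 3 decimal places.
End-effector z-axis (col 2 of R) = (0.4830,0.8147,-0.3209)
R[0][2] = 0.4830

0.483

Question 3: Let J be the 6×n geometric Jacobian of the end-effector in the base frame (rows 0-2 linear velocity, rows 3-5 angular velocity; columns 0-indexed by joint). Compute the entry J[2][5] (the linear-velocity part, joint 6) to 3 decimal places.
-1.284

axis z_5 = (-0.2588,0.4830,0.8365); lever o_n−o_5 = (2.3108,0.6481,5.1225)
cross product → J_v[:, 5] = (1.9319,3.2588,-1.2838)
J_ω[:, 5] = z_5
entry J[2][5] = -1.2838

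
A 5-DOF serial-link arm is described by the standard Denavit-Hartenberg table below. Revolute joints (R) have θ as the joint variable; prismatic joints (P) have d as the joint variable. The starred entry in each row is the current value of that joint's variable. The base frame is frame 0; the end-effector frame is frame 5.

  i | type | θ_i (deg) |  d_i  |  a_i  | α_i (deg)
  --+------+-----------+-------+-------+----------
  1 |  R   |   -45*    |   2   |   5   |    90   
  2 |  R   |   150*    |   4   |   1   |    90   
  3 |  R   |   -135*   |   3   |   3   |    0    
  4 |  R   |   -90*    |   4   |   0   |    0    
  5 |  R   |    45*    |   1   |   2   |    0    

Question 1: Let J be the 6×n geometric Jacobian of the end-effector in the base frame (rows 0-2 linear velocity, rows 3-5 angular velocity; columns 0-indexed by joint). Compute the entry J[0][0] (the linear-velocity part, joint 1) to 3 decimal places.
9.604

axis z_0 = ẑ; lever o_n−o_0 = (6.9469,-9.6038,7.3675)
cross product → J_v[:, 0] = (9.6038,6.9469,-0.0000)
J_ω[:, 0] = z_0
entry J[0][0] = 9.6038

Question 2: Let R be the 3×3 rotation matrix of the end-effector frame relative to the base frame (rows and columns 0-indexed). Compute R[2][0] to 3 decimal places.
End-effector x-axis (col 0 of R) = (0.6124,-0.6124,-0.5000)
R[2][0] = -0.5000

-0.500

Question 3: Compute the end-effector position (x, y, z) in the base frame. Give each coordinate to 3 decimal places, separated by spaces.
6.947 -9.604 7.368

after link 1: o_1 = (3.5355, -3.5355, 2.0000)
after link 2: o_2 = (0.0947, -5.7516, 2.5000)
after link 3: o_3 = (3.9544, -6.6113, 4.0374)
after link 4: o_4 = (5.3686, -8.0255, 7.5015)
after link 5: o_5 = (6.9469, -9.6038, 7.3675)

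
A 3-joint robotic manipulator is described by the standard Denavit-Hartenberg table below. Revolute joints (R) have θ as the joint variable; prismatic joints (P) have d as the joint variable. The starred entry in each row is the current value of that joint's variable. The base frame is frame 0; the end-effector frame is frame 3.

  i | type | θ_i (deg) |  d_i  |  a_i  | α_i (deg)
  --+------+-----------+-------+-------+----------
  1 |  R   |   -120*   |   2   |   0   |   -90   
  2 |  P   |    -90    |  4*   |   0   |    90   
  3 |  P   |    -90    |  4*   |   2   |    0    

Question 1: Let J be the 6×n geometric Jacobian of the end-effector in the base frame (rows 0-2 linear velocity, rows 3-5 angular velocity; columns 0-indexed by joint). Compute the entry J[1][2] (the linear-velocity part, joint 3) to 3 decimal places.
prismatic axis z_2 = (0.5000,0.8660,0.0000)
J_v[:, 2] = z_2; J_ω[:, 2] = (0,0,0)
entry J[1][2] = 0.8660

0.866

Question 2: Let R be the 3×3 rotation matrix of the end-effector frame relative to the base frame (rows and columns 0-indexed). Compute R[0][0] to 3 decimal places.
End-effector x-axis (col 0 of R) = (-0.8660,0.5000,0.0000)
R[0][0] = -0.8660

-0.866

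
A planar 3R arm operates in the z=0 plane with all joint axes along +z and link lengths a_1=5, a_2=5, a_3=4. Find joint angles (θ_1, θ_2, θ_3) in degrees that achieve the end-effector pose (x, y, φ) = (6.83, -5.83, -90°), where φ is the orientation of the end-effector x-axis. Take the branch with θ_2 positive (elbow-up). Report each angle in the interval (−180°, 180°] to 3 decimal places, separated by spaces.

-60.001 90.003 -120.002

wrist centre = target − a_3·(cos φ, sin φ) = (6.8300, -1.8300)
cos θ_2 = (49.9978−5²−5²)/(2·5·5) = -0.0000; θ_2 = 90.0025° (elbow-up)
β = atan2(-1.8300,6.8300) = -14.9993°; ψ = atan2(5.0000,4.9998) = 45.0013°
θ_1 = β − ψ = -60.0005°
θ_3 = φ − θ_1 − θ_2 = -120.0020° (wrapped to (-180°,180°])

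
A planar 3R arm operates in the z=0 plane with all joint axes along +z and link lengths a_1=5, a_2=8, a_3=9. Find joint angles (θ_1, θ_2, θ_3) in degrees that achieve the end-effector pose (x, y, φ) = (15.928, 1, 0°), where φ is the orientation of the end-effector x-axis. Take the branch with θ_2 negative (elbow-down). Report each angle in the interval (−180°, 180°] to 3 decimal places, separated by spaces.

wrist centre = target − a_3·(cos φ, sin φ) = (6.9280, 1.0000)
cos θ_2 = (48.9972−5²−8²)/(2·5·8) = -0.5000; θ_2 = -120.0023° (elbow-down)
β = atan2(1.0000,6.9280) = 8.2134°; ψ = atan2(-6.9280,0.9997) = -81.7889°
θ_1 = β − ψ = 90.0023°
θ_3 = φ − θ_1 − θ_2 = 30.0000° (wrapped to (-180°,180°])

90.002 -120.002 30.000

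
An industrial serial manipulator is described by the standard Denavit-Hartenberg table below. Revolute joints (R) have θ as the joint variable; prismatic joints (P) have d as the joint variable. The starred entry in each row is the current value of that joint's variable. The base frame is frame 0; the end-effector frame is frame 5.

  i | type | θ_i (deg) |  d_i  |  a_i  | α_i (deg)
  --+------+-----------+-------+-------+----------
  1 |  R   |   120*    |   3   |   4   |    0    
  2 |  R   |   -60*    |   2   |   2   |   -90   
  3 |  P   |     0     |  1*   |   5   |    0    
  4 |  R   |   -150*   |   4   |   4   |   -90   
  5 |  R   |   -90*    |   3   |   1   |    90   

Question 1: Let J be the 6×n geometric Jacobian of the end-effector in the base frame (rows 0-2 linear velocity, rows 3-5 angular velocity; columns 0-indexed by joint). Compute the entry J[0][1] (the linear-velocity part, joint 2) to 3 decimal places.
axis z_1 = (0.0000,0.0000,1.0000); lever o_n−o_1 = (-2.6782,7.3612,6.5981)
cross product → J_v[:, 1] = (-7.3612,-2.6782,0.0000)
J_ω[:, 1] = z_1
entry J[0][1] = -7.3612

-7.361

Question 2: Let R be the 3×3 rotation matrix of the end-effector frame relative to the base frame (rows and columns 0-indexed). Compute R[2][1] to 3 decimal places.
0.866

End-effector y-axis (col 1 of R) = (0.2500,0.4330,0.8660)
R[2][1] = 0.8660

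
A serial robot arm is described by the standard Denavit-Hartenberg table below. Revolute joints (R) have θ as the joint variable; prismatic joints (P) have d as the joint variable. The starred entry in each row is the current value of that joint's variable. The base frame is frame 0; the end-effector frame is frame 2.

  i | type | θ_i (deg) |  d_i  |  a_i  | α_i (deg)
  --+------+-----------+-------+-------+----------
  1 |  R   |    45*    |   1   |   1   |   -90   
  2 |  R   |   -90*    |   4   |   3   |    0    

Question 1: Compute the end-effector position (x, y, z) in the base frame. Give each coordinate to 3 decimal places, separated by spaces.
-2.121 3.536 4.000

after link 1: o_1 = (0.7071, 0.7071, 1.0000)
after link 2: o_2 = (-2.1213, 3.5355, 4.0000)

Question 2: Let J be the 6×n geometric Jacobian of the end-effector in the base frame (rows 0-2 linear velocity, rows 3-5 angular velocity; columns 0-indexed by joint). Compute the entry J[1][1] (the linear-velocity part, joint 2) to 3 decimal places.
axis z_1 = (-0.7071,0.7071,0.0000); lever o_n−o_1 = (-2.8284,2.8284,3.0000)
cross product → J_v[:, 1] = (2.1213,2.1213,-0.0000)
J_ω[:, 1] = z_1
entry J[1][1] = 2.1213

2.121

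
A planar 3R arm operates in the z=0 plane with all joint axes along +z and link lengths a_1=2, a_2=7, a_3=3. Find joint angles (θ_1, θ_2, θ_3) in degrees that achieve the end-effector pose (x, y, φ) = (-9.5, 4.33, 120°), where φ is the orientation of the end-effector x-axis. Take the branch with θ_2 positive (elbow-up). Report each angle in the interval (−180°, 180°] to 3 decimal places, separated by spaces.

wrist centre = target − a_3·(cos φ, sin φ) = (-8.0000, 1.7319)
cos θ_2 = (66.9996−2²−7²)/(2·2·7) = 0.5000; θ_2 = 60.0010° (elbow-up)
β = atan2(1.7319,-8.0000) = 167.7845°; ψ = atan2(6.0622,5.4999) = 47.7845°
θ_1 = β − ψ = 120.0000°
θ_3 = φ − θ_1 − θ_2 = -60.0010° (wrapped to (-180°,180°])

120.000 60.001 -60.001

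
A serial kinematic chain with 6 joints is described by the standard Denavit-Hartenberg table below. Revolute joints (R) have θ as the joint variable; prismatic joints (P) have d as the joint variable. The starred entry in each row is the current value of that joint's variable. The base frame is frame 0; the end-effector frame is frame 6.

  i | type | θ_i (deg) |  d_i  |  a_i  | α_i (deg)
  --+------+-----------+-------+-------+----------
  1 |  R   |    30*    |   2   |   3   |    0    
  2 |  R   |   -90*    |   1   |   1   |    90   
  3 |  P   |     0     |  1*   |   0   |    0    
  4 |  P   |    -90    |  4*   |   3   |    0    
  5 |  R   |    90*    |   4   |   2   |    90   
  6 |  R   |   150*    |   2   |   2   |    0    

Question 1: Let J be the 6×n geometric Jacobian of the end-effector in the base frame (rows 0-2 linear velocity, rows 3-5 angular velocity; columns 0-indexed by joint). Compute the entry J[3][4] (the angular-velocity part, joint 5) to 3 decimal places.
axis z_4 = (-0.8660,-0.5000,0.0000); lever o_n−o_4 = (-4.1962,-2.7321,-2.0000)
cross product → J_v[:, 4] = (1.0000,-1.7321,0.2679)
J_ω[:, 4] = z_4
entry J[3][4] = -0.8660

-0.866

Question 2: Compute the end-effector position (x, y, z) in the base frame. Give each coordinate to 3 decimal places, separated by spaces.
-5.428 -4.598 -2.000

after link 1: o_1 = (2.5981, 1.5000, 2.0000)
after link 2: o_2 = (3.0981, 0.6340, 3.0000)
after link 3: o_3 = (2.2321, 0.1340, 3.0000)
after link 4: o_4 = (-1.2321, -1.8660, 0.0000)
after link 5: o_5 = (-3.6962, -5.5981, 0.0000)
after link 6: o_6 = (-5.4282, -4.5981, -2.0000)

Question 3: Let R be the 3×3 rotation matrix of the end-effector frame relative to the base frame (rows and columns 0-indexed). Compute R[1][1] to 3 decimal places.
0.866

End-effector y-axis (col 1 of R) = (0.5000,0.8660,-0.0000)
R[1][1] = 0.8660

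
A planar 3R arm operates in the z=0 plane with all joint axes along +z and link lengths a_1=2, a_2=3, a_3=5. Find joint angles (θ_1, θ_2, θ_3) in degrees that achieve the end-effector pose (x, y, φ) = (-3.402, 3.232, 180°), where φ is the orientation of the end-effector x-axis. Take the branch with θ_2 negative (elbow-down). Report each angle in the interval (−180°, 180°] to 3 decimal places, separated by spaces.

120.003 -90.003 150.000

wrist centre = target − a_3·(cos φ, sin φ) = (1.5980, 3.2320)
cos θ_2 = (12.9994−2²−3²)/(2·2·3) = -0.0000; θ_2 = -90.0027° (elbow-down)
β = atan2(3.2320,1.5980) = 63.6908°; ψ = atan2(-3.0000,1.9999) = -56.3118°
θ_1 = β − ψ = 120.0026°
θ_3 = φ − θ_1 − θ_2 = 150.0001° (wrapped to (-180°,180°])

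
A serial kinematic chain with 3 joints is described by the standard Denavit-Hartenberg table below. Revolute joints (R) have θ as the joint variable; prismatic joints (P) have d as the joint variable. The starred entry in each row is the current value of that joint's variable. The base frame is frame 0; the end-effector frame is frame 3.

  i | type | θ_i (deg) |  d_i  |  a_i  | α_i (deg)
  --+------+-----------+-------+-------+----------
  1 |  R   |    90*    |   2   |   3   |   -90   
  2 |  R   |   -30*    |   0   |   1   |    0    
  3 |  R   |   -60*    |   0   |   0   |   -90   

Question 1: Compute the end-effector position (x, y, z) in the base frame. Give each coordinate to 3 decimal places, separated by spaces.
0.000 3.866 2.500

after link 1: o_1 = (0.0000, 3.0000, 2.0000)
after link 2: o_2 = (0.0000, 3.8660, 2.5000)
after link 3: o_3 = (0.0000, 3.8660, 2.5000)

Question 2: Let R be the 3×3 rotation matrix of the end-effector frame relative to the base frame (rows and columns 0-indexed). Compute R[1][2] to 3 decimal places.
1.000

End-effector z-axis (col 2 of R) = (-0.0000,1.0000,-0.0000)
R[1][2] = 1.0000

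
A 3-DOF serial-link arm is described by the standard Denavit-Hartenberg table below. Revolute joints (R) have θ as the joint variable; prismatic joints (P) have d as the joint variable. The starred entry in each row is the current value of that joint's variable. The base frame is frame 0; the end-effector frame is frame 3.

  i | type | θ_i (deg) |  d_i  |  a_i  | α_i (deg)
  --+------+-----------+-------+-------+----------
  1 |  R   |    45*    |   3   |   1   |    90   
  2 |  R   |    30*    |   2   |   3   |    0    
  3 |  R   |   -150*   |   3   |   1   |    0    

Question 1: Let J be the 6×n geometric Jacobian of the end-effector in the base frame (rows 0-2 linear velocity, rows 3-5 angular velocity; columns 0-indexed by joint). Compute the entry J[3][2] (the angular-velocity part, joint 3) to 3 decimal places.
axis z_2 = (0.7071,-0.7071,0.0000); lever o_n−o_2 = (1.7678,-2.4749,-0.8660)
cross product → J_v[:, 2] = (0.6124,0.6124,-0.5000)
J_ω[:, 2] = z_2
entry J[3][2] = 0.7071

0.707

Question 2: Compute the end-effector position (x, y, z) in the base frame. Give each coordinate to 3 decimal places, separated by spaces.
after link 1: o_1 = (0.7071, 0.7071, 3.0000)
after link 2: o_2 = (3.9584, 1.1300, 4.5000)
after link 3: o_3 = (5.7262, -1.3449, 3.6340)

5.726 -1.345 3.634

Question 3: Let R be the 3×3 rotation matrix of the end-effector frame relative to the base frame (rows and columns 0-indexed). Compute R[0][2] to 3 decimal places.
End-effector z-axis (col 2 of R) = (0.7071,-0.7071,0.0000)
R[0][2] = 0.7071

0.707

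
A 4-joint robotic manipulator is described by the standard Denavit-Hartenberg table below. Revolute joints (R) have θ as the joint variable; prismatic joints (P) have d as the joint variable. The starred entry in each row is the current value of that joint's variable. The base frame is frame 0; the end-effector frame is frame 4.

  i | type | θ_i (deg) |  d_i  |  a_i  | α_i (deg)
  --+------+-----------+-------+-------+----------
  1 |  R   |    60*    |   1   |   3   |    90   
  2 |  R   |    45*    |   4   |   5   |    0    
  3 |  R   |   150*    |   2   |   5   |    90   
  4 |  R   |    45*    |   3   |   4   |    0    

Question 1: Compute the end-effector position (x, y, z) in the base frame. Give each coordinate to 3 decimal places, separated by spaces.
6.744 -5.975 5.407

after link 1: o_1 = (1.5000, 2.5981, 1.0000)
after link 2: o_2 = (6.7319, 3.6599, 4.5355)
after link 3: o_3 = (6.0491, -1.5226, 3.2414)
after link 4: o_4 = (6.7443, -5.9753, 5.4072)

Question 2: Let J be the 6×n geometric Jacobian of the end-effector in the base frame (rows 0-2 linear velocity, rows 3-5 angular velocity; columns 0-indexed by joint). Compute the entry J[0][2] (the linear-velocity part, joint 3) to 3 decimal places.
-0.436

axis z_2 = (0.8660,-0.5000,0.0000); lever o_n−o_2 = (0.0125,-9.6353,0.8716)
cross product → J_v[:, 2] = (-0.4358,-0.7549,-8.3381)
J_ω[:, 2] = z_2
entry J[0][2] = -0.4358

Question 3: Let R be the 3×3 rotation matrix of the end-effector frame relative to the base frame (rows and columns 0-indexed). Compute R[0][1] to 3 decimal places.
End-effector y-axis (col 1 of R) = (0.9539,0.2380,0.1830)
R[0][1] = 0.9539

0.954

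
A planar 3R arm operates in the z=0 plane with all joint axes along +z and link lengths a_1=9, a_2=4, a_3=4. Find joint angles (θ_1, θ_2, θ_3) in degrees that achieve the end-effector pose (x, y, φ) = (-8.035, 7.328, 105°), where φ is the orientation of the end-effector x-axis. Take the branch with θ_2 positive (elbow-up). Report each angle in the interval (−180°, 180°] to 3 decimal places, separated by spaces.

127.339 120.002 -142.341

wrist centre = target − a_3·(cos φ, sin φ) = (-6.9997, 3.4643)
cos θ_2 = (60.9975−9²−4²)/(2·9·4) = -0.5000; θ_2 = 120.0023° (elbow-up)
β = atan2(3.4643,-6.9997) = 153.6683°; ψ = atan2(3.4640,6.9999) = 26.3294°
θ_1 = β − ψ = 127.3389°
θ_3 = φ − θ_1 − θ_2 = -142.3412° (wrapped to (-180°,180°])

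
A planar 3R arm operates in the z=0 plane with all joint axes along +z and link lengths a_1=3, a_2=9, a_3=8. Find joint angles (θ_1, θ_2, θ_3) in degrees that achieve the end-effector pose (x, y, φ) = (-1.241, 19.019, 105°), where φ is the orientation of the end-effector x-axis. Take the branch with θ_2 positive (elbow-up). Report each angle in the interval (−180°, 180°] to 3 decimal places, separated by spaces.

wrist centre = target − a_3·(cos φ, sin φ) = (0.8296, 11.2916)
cos θ_2 = (128.1882−3²−9²)/(2·3·9) = 0.7072; θ_2 = 44.9933° (elbow-up)
β = atan2(11.2916,0.8296) = 85.7982°; ψ = atan2(6.3632,9.3647) = 34.1957°
θ_1 = β − ψ = 51.6026°
θ_3 = φ − θ_1 − θ_2 = 8.4042° (wrapped to (-180°,180°])

51.603 44.993 8.404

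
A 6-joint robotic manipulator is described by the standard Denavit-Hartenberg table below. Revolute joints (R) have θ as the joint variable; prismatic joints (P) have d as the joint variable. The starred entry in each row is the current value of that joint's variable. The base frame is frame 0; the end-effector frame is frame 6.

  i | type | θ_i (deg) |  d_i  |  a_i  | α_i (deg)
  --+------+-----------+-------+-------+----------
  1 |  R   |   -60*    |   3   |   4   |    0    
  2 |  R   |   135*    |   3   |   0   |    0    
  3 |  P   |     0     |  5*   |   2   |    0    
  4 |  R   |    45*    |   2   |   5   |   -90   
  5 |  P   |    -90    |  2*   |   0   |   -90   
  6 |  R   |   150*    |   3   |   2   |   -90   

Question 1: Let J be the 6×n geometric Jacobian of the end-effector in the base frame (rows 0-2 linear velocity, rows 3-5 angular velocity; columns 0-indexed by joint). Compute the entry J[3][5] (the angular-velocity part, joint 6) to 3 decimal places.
-0.500

axis z_5 = (-0.5000,0.8660,-0.0000); lever o_n−o_5 = (-0.6340,3.0981,-1.7321)
cross product → J_v[:, 5] = (-1.5000,-0.8660,-1.0000)
J_ω[:, 5] = z_5
entry J[3][5] = -0.5000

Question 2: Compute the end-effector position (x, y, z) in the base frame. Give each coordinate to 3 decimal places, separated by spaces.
after link 1: o_1 = (2.0000, -3.4641, 3.0000)
after link 2: o_2 = (2.0000, -3.4641, 6.0000)
after link 3: o_3 = (2.5176, -1.5322, 11.0000)
after link 4: o_4 = (0.0176, 2.7979, 13.0000)
after link 5: o_5 = (-1.7144, 1.7979, 13.0000)
after link 6: o_6 = (-2.3484, 4.8960, 11.2679)

-2.348 4.896 11.268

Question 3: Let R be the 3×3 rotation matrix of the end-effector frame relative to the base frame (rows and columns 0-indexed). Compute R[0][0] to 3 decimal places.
End-effector x-axis (col 0 of R) = (0.4330,0.2500,-0.8660)
R[0][0] = 0.4330

0.433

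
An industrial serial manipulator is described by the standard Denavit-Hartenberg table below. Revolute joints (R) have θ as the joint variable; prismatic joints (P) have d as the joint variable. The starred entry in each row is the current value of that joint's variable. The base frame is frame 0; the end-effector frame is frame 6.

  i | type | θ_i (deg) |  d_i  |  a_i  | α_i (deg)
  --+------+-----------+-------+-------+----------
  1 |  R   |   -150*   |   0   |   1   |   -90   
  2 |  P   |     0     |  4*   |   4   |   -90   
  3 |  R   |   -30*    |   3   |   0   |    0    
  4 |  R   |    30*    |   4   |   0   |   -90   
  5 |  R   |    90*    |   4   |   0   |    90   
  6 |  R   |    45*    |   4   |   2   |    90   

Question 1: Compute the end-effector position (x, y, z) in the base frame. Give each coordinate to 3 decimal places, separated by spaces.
after link 1: o_1 = (-0.8660, -0.5000, 0.0000)
after link 2: o_2 = (-2.3301, -5.9641, 0.0000)
after link 3: o_3 = (-2.3301, -5.9641, -3.0000)
after link 4: o_4 = (-2.3301, -5.9641, -7.0000)
after link 5: o_5 = (-4.3301, -2.5000, -7.0000)
after link 6: o_6 = (-8.5013, -3.2753, -5.5858)

-8.501 -3.275 -5.586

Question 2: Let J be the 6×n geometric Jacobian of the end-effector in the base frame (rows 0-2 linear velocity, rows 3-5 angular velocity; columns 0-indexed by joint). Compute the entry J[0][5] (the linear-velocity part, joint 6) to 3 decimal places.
-0.707

axis z_5 = (-0.8660,-0.5000,-0.0000); lever o_n−o_5 = (-4.1712,-0.7753,1.4142)
cross product → J_v[:, 5] = (-0.7071,1.2247,-1.4142)
J_ω[:, 5] = z_5
entry J[0][5] = -0.7071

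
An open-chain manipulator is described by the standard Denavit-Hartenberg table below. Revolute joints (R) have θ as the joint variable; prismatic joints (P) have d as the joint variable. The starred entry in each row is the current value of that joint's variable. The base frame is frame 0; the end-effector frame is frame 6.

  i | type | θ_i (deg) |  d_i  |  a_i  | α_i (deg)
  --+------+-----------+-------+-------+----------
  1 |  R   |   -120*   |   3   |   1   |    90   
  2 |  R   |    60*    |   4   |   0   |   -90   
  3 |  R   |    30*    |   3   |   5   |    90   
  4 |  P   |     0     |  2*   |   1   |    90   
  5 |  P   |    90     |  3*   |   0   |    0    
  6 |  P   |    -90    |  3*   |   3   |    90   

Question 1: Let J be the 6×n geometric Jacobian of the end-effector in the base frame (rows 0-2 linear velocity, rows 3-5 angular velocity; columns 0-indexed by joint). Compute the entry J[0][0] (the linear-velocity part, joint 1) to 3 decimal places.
6.308

axis z_0 = ẑ; lever o_n−o_0 = (-5.0646,-6.3080,9.1160)
cross product → J_v[:, 0] = (6.3080,-5.0646,0.0000)
J_ω[:, 0] = z_0
entry J[0][0] = 6.3080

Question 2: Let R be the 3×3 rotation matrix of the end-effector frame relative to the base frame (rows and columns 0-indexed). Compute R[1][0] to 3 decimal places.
-0.625

End-effector x-axis (col 0 of R) = (0.2165,-0.6250,0.7500)
R[1][0] = -0.6250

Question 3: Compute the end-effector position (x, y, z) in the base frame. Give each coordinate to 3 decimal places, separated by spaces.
-5.065 -6.308 9.116

after link 1: o_1 = (-0.5000, -0.8660, 3.0000)
after link 2: o_2 = (-3.9641, 1.1340, 3.0000)
after link 3: o_3 = (-1.5825, 0.2590, 8.2500)
after link 4: o_4 = (-3.1160, 0.0670, 9.8660)
after link 5: o_5 = (-4.4151, -2.1830, 8.3660)
after link 6: o_6 = (-5.0646, -6.3080, 9.1160)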